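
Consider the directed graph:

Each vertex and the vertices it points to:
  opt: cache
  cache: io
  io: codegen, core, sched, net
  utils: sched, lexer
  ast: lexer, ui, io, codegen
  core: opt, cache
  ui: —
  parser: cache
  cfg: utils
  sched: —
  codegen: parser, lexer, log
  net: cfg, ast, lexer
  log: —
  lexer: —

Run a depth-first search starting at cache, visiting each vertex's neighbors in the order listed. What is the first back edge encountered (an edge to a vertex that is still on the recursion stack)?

DFS from cache (visiting each vertex's neighbors in the order listed); mark gray on enter, black on exit:
cache gray
  io gray
    codegen gray
      parser gray
        parser→cache: cache is gray → back edge
First back edge: parser → cache.

parser→cache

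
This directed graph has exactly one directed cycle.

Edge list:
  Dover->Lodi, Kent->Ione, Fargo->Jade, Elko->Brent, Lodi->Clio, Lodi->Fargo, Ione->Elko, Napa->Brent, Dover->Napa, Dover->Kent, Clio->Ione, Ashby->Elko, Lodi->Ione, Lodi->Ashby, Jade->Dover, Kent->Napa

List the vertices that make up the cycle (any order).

DFS with gray/black marking from Dover:
Dover gray
  Napa gray
    Brent gray
    Brent black
  Napa black
  Lodi gray
    Clio gray
      Ione gray
        Elko gray
          Elko→Brent: Brent black — skip
        Elko black
      Ione black
    Clio black
    Fargo gray
      Jade gray
        Jade→Dover: Dover is gray → back edge
Back edge closes the cycle Dover → Lodi → Fargo → Jade → Dover; its vertices are {Jade, Lodi, Dover, Fargo}.

Jade, Lodi, Dover, Fargo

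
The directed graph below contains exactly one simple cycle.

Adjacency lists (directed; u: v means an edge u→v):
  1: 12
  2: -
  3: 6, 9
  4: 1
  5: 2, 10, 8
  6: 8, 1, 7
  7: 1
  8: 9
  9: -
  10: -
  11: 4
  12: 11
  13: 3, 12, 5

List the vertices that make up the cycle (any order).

DFS with gray/black marking from 12:
12 gray
  11 gray
    4 gray
      1 gray
        1→12: 12 is gray → back edge
Back edge closes the cycle 12 → 11 → 4 → 1 → 12; its vertices are {1, 4, 11, 12}.

1, 4, 11, 12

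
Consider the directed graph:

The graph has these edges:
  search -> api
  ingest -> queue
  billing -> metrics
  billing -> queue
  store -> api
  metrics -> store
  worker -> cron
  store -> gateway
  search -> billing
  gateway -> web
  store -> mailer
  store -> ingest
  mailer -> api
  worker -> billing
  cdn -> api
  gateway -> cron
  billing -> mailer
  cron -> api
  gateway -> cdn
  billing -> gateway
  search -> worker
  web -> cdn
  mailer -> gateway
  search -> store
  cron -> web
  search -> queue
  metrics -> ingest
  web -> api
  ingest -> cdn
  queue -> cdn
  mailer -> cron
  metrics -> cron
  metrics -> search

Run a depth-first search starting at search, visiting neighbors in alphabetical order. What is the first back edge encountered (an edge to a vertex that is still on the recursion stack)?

metrics->search

DFS from search (visiting neighbors in alphabetical order); mark gray on enter, black on exit:
search gray
  api gray
  api black
  billing gray
    gateway gray
      cdn gray
        cdn→api: api black — skip
      cdn black
      cron gray
        cron→api: api black — skip
        web gray
          web→api: api black — skip
          web→cdn: cdn black — skip
        web black
      cron black
      gateway→web: web black — skip
    gateway black
    mailer gray
      mailer→api: api black — skip
      mailer→cron: cron black — skip
      mailer→gateway: gateway black — skip
    mailer black
    metrics gray
      metrics→cron: cron black — skip
      ingest gray
        ingest→cdn: cdn black — skip
        queue gray
          queue→cdn: cdn black — skip
        queue black
      ingest black
      metrics→search: search is gray → back edge
First back edge: metrics → search.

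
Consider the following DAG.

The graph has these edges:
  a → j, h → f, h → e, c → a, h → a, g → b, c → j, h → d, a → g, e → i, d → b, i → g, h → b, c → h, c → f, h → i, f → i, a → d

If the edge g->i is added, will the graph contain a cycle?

Yes

Adding g→i creates a cycle iff i can already reach g.
Path from i: i → g.
So i → … → g → i is a cycle.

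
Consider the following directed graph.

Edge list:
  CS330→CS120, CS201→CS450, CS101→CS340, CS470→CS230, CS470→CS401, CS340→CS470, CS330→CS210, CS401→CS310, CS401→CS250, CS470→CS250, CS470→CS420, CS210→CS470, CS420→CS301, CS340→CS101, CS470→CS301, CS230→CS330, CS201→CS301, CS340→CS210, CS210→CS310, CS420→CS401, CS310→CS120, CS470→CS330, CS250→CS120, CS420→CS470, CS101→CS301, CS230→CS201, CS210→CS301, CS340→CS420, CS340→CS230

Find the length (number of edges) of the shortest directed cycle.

For each vertex v, BFS finds the shortest path from v back to v.
The shortest such closed walk is CS340 → CS101 → CS340, length 2.

2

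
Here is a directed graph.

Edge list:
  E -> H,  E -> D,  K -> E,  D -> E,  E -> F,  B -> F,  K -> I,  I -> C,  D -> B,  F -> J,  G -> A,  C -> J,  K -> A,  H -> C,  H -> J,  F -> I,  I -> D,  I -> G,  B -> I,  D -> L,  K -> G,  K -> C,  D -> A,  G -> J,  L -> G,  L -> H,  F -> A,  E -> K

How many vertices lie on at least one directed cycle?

6

A vertex is on a directed cycle iff it belongs to a strongly connected component of size ≥ 2 (or has a self-loop).
The vertices on cycles are {B, D, E, F, I, K} — 6 in total.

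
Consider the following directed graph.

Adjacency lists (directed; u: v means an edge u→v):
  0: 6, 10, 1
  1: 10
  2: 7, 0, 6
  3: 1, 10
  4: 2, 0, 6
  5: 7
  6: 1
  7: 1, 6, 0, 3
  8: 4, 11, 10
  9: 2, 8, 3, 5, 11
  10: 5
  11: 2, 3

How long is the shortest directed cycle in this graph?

4

For each vertex v, BFS finds the shortest path from v back to v.
The shortest such closed walk is 10 → 5 → 7 → 3 → 10, length 4.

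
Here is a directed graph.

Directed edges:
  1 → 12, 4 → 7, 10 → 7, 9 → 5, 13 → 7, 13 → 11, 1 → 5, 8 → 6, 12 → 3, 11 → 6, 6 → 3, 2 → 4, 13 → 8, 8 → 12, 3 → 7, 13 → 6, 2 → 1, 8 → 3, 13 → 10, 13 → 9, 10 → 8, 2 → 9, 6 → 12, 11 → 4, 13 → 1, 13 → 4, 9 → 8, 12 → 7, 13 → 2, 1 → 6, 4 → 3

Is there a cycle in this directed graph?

No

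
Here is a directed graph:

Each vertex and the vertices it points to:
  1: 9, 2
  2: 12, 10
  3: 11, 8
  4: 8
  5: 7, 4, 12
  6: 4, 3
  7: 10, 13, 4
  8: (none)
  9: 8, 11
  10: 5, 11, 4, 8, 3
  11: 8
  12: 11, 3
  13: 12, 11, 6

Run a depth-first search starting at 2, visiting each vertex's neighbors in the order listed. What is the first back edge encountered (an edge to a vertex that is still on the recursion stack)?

DFS from 2 (visiting each vertex's neighbors in the order listed); mark gray on enter, black on exit:
2 gray
  12 gray
    11 gray
      8 gray
      8 black
    11 black
    3 gray
      3→11: 11 black — skip
      3→8: 8 black — skip
    3 black
  12 black
  10 gray
    5 gray
      7 gray
        7→10: 10 is gray → back edge
First back edge: 7 → 10.

7→10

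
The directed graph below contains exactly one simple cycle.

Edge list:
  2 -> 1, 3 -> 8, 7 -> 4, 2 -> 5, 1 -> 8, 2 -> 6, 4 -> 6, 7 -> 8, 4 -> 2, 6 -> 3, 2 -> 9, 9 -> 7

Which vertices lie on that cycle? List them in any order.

2, 4, 7, 9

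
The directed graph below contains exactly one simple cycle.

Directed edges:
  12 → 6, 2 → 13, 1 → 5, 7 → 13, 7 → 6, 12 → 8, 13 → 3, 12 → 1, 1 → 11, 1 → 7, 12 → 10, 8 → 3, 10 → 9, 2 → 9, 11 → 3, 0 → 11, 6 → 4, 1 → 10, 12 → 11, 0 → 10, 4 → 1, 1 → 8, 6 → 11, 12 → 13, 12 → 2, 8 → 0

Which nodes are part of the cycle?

DFS with gray/black marking from 1:
1 gray
  8 gray
    0 gray
      10 gray
        9 gray
        9 black
      10 black
      11 gray
        3 gray
        3 black
      11 black
    0 black
    8→3: 3 black — skip
  8 black
  1→10: 10 black — skip
  7 gray
    13 gray
      13→3: 3 black — skip
    13 black
    6 gray
      4 gray
        4→1: 1 is gray → back edge
Back edge closes the cycle 1 → 7 → 6 → 4 → 1; its vertices are {1, 4, 6, 7}.

1, 4, 6, 7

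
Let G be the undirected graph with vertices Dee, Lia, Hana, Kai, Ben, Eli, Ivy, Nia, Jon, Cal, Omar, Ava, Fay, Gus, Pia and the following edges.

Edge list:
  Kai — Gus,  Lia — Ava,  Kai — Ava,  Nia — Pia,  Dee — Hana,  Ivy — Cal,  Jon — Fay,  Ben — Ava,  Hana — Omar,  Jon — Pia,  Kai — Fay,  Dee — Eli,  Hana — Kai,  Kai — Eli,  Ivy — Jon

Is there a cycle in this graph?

Yes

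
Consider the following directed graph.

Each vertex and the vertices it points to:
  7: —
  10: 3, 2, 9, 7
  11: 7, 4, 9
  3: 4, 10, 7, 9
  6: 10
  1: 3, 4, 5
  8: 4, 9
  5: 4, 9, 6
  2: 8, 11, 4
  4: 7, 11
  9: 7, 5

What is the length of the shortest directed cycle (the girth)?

2

For each vertex v, BFS finds the shortest path from v back to v.
The shortest such closed walk is 5 → 9 → 5, length 2.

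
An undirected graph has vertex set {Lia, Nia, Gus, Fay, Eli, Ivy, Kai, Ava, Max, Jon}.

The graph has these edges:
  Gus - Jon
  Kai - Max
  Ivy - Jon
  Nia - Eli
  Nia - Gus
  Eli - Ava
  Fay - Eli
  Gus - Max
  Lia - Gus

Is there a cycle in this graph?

DFS, tracking each vertex's parent; an edge to a visited non-parent vertex closes a cycle.
Start from Gus:
visit Gus (parent –)
  visit Jon (parent Gus)
    Jon–Gus: parent, skip
    visit Ivy (parent Jon)
      Ivy–Jon: parent, skip
  visit Nia (parent Gus)
    Nia–Gus: parent, skip
    visit Eli (parent Nia)
      Eli–Nia: parent, skip
      visit Fay (parent Eli)
        Fay–Eli: parent, skip
      visit Ava (parent Eli)
        Ava–Eli: parent, skip
  visit Lia (parent Gus)
    Lia–Gus: parent, skip
  visit Max (parent Gus)
    Max–Gus: parent, skip
    visit Kai (parent Max)
      Kai–Max: parent, skip
No non-parent visited neighbor found — the graph is a forest.

No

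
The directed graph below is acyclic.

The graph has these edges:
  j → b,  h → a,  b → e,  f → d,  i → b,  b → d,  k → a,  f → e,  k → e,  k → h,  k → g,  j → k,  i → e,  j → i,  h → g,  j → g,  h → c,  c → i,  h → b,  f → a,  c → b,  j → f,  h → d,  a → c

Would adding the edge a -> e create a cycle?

No

Adding a→e creates a cycle iff e can already reach a.
Explore from e: no path reaches a. The graph stays acyclic.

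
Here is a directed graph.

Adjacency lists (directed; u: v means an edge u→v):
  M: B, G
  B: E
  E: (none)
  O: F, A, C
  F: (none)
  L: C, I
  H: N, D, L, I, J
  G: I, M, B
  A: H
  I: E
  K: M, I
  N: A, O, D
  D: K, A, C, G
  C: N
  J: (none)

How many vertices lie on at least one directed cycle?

9

A vertex is on a directed cycle iff it belongs to a strongly connected component of size ≥ 2 (or has a self-loop).
The vertices on cycles are {A, C, D, G, H, L, M, N, O} — 9 in total.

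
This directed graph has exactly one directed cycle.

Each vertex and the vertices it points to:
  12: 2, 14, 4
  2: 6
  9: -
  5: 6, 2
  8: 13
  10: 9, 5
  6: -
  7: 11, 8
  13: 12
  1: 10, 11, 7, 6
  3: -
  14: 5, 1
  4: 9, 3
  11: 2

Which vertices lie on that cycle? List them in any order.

DFS with gray/black marking from 12:
12 gray
  2 gray
    6 gray
    6 black
  2 black
  14 gray
    5 gray
      5→6: 6 black — skip
      5→2: 2 black — skip
    5 black
    1 gray
      10 gray
        9 gray
        9 black
        10→5: 5 black — skip
      10 black
      11 gray
        11→2: 2 black — skip
      11 black
      7 gray
        7→11: 11 black — skip
        8 gray
          13 gray
            13→12: 12 is gray → back edge
Back edge closes the cycle 12 → 14 → 1 → 7 → 8 → 13 → 12; its vertices are {1, 7, 8, 12, 13, 14}.

1, 7, 8, 12, 13, 14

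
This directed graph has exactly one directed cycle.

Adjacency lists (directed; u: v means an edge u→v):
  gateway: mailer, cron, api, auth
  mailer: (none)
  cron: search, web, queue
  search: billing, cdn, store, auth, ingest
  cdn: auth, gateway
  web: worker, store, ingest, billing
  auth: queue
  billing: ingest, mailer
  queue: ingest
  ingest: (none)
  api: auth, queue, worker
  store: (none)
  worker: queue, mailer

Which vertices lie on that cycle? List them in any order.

cdn, cron, search, gateway

DFS with gray/black marking from cron:
cron gray
  search gray
    billing gray
      ingest gray
      ingest black
      mailer gray
      mailer black
    billing black
    cdn gray
      auth gray
        queue gray
          queue→ingest: ingest black — skip
        queue black
      auth black
      gateway gray
        gateway→mailer: mailer black — skip
        gateway→cron: cron is gray → back edge
Back edge closes the cycle cron → search → cdn → gateway → cron; its vertices are {cdn, cron, search, gateway}.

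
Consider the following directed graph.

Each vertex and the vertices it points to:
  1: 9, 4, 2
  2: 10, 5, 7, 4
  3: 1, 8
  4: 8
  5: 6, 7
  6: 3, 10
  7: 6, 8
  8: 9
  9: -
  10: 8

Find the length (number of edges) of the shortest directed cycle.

5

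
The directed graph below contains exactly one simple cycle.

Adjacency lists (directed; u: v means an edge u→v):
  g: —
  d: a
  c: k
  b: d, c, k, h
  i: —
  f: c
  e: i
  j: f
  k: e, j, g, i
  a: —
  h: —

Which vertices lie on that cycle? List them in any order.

c, f, j, k

DFS with gray/black marking from k:
k gray
  e gray
    i gray
    i black
  e black
  j gray
    f gray
      c gray
        c→k: k is gray → back edge
Back edge closes the cycle k → j → f → c → k; its vertices are {c, f, j, k}.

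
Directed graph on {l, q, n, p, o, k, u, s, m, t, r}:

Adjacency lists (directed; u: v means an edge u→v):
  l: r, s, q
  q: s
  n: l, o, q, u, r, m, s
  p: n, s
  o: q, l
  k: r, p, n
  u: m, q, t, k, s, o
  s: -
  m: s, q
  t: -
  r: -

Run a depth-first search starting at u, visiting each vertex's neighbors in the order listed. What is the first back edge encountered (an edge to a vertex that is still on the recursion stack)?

n→u

DFS from u (visiting each vertex's neighbors in the order listed); mark gray on enter, black on exit:
u gray
  m gray
    s gray
    s black
    q gray
      q→s: s black — skip
    q black
  m black
  u→q: q black — skip
  t gray
  t black
  k gray
    r gray
    r black
    p gray
      n gray
        l gray
          l→r: r black — skip
          l→s: s black — skip
          l→q: q black — skip
        l black
        o gray
          o→q: q black — skip
          o→l: l black — skip
        o black
        n→q: q black — skip
        n→u: u is gray → back edge
First back edge: n → u.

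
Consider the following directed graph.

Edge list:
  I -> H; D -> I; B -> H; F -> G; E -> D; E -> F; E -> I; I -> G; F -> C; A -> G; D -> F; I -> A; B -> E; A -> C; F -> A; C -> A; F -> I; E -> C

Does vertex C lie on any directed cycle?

C is on a cycle iff C can reach itself via ≥1 edge.
C → A → C — yes.

Yes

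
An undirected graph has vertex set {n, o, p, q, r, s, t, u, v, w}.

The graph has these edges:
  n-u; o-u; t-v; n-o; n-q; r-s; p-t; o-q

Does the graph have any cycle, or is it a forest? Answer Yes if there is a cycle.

DFS, tracking each vertex's parent; an edge to a visited non-parent vertex closes a cycle.
Start from t:
visit t (parent –)
  visit p (parent t)
    p–t: parent, skip
  visit v (parent t)
    v–t: parent, skip
visit n (parent –)
  visit q (parent n)
    q–n: parent, skip
    visit o (parent q)
      visit u (parent o)
        u–o: parent, skip
        u–n: n visited and ≠ parent → cycle
Cycle: n – q – o – u – n.

Yes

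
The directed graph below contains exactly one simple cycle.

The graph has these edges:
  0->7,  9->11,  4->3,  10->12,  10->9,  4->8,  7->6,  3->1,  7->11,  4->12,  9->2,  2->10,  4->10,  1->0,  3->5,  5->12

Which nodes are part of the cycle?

2, 9, 10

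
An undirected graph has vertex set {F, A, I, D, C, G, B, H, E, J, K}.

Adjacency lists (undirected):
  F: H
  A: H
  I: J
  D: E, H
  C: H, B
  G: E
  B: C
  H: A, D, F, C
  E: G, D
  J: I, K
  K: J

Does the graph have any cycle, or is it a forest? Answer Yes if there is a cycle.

No

DFS, tracking each vertex's parent; an edge to a visited non-parent vertex closes a cycle.
Start from C:
visit C (parent –)
  visit H (parent C)
    visit A (parent H)
      A–H: parent, skip
    visit D (parent H)
      visit E (parent D)
        visit G (parent E)
          G–E: parent, skip
        E–D: parent, skip
      D–H: parent, skip
    visit F (parent H)
      F–H: parent, skip
    H–C: parent, skip
  visit B (parent C)
    B–C: parent, skip
visit I (parent –)
  visit J (parent I)
    J–I: parent, skip
    visit K (parent J)
      K–J: parent, skip
No non-parent visited neighbor found — the graph is a forest.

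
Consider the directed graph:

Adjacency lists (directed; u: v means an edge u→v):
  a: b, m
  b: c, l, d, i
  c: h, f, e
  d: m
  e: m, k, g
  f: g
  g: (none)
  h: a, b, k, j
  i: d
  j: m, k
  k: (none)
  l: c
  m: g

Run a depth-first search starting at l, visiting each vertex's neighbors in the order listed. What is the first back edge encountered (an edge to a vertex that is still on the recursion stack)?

b→c

DFS from l (visiting each vertex's neighbors in the order listed); mark gray on enter, black on exit:
l gray
  c gray
    h gray
      a gray
        b gray
          b→c: c is gray → back edge
First back edge: b → c.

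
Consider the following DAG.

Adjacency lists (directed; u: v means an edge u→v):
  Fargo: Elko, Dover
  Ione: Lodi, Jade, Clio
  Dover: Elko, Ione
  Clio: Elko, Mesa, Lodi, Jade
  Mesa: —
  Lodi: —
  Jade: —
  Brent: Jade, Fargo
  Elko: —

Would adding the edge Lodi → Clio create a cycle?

Yes

Adding Lodi→Clio creates a cycle iff Clio can already reach Lodi.
Path from Clio: Clio → Lodi.
So Clio → … → Lodi → Clio is a cycle.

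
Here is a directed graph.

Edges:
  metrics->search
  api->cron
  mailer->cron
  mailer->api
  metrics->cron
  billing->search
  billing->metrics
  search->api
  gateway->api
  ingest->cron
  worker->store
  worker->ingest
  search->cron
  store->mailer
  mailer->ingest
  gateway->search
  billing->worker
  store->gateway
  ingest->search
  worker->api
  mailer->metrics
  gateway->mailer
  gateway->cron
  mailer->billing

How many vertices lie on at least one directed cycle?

5

A vertex is on a directed cycle iff it belongs to a strongly connected component of size ≥ 2 (or has a self-loop).
The vertices on cycles are {store, mailer, worker, billing, gateway} — 5 in total.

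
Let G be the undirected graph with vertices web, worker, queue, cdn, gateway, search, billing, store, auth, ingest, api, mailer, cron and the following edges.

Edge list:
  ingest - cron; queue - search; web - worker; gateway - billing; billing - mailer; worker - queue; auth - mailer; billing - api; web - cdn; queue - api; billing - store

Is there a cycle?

No

DFS, tracking each vertex's parent; an edge to a visited non-parent vertex closes a cycle.
Start from queue:
visit queue (parent –)
  visit search (parent queue)
    search–queue: parent, skip
  visit worker (parent queue)
    visit web (parent worker)
      visit cdn (parent web)
        cdn–web: parent, skip
      web–worker: parent, skip
    worker–queue: parent, skip
  visit api (parent queue)
    api–queue: parent, skip
    visit billing (parent api)
      billing–api: parent, skip
      visit gateway (parent billing)
        gateway–billing: parent, skip
      visit store (parent billing)
        store–billing: parent, skip
      visit mailer (parent billing)
        mailer–billing: parent, skip
        visit auth (parent mailer)
          auth–mailer: parent, skip
visit ingest (parent –)
  visit cron (parent ingest)
    cron–ingest: parent, skip
No non-parent visited neighbor found — the graph is a forest.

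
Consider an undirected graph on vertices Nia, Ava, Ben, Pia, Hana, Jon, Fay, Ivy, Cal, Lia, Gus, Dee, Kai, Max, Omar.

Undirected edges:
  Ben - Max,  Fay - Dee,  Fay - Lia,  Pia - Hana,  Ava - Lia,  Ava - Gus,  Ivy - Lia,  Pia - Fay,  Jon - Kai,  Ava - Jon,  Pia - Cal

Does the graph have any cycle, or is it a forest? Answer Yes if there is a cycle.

DFS, tracking each vertex's parent; an edge to a visited non-parent vertex closes a cycle.
Start from Pia:
visit Pia (parent –)
  visit Fay (parent Pia)
    visit Lia (parent Fay)
      Lia–Fay: parent, skip
      visit Ivy (parent Lia)
        Ivy–Lia: parent, skip
      visit Ava (parent Lia)
        Ava–Lia: parent, skip
        visit Gus (parent Ava)
          Gus–Ava: parent, skip
        visit Jon (parent Ava)
          Jon–Ava: parent, skip
          visit Kai (parent Jon)
            Kai–Jon: parent, skip
    Fay–Pia: parent, skip
    visit Dee (parent Fay)
      Dee–Fay: parent, skip
  visit Cal (parent Pia)
    Cal–Pia: parent, skip
  visit Hana (parent Pia)
    Hana–Pia: parent, skip
visit Nia (parent –)
visit Ben (parent –)
  visit Max (parent Ben)
    Max–Ben: parent, skip
visit Omar (parent –)
No non-parent visited neighbor found — the graph is a forest.

No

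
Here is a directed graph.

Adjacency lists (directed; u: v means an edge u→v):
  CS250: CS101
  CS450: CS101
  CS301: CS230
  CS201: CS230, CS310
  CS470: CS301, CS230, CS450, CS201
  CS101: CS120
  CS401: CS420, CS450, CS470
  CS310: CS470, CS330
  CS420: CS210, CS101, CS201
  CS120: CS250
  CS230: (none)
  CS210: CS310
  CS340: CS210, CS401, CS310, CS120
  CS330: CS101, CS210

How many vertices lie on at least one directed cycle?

A vertex is on a directed cycle iff it belongs to a strongly connected component of size ≥ 2 (or has a self-loop).
The vertices on cycles are {CS101, CS120, CS201, CS210, CS250, CS310, CS330, CS470} — 8 in total.

8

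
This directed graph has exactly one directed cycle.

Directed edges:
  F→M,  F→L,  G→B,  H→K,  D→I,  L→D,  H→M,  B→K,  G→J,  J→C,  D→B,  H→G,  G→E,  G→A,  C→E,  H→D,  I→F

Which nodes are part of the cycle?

D, F, I, L

DFS with gray/black marking from D:
D gray
  I gray
    F gray
      M gray
      M black
      L gray
        L→D: D is gray → back edge
Back edge closes the cycle D → I → F → L → D; its vertices are {D, F, I, L}.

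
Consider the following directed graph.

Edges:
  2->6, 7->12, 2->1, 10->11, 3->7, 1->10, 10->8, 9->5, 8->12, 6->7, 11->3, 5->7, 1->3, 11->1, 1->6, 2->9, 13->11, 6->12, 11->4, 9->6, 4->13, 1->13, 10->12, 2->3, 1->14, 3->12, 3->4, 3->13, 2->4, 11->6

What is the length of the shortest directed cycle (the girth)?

For each vertex v, BFS finds the shortest path from v back to v.
The shortest such closed walk is 1 → 10 → 11 → 1, length 3.

3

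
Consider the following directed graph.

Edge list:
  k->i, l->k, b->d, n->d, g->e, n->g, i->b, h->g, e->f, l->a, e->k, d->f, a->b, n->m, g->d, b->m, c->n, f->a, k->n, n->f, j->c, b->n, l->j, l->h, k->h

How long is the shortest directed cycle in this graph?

4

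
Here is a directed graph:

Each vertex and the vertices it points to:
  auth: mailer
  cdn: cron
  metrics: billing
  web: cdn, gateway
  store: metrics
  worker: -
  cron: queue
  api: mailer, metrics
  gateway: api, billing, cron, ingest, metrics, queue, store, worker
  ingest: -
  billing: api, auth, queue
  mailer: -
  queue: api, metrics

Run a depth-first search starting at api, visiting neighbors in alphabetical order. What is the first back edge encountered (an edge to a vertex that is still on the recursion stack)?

DFS from api (visiting neighbors in alphabetical order); mark gray on enter, black on exit:
api gray
  mailer gray
  mailer black
  metrics gray
    billing gray
      billing→api: api is gray → back edge
First back edge: billing → api.

billing->api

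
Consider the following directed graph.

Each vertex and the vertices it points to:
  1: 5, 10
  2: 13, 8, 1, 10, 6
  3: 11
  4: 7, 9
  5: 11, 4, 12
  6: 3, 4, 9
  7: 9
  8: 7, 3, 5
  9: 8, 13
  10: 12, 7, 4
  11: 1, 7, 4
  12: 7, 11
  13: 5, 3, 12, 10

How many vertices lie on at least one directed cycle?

11

A vertex is on a directed cycle iff it belongs to a strongly connected component of size ≥ 2 (or has a self-loop).
The vertices on cycles are {1, 3, 4, 5, 7, 8, 9, 10, 11, 12, 13} — 11 in total.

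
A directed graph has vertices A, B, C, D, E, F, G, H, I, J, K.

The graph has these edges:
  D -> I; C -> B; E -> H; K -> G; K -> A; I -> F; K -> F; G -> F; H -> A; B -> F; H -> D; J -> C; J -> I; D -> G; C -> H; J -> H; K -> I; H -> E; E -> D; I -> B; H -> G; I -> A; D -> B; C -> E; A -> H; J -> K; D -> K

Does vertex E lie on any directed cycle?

Yes

E is on a cycle iff E can reach itself via ≥1 edge.
E → H → E — yes.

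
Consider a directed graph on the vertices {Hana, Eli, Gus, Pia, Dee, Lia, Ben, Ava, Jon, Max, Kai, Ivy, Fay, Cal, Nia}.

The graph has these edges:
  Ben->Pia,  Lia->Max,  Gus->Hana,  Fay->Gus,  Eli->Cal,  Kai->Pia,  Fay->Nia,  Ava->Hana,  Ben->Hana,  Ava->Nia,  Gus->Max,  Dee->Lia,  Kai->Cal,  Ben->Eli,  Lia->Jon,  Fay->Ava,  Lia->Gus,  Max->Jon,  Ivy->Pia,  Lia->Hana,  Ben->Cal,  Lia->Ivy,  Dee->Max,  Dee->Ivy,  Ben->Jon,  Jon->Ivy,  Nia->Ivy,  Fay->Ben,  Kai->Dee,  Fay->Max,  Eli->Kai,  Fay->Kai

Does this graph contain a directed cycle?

DFS with white/gray/black marking, starting from Gus:
Gus gray
  Max gray
    Jon gray
      Ivy gray
        Pia gray
        Pia black
      Ivy black
    Jon black
  Max black
  Hana gray
  Hana black
Gus black
Eli gray
  Kai gray
    Kai→Pia: Pia black — skip
    Dee gray
      Lia gray
        Lia→Jon: Jon black — skip
        Lia→Hana: Hana black — skip
        Lia→Gus: Gus black — skip
        Lia→Max: Max black — skip
        Lia→Ivy: Ivy black — skip
      Lia black
      Dee→Max: Max black — skip
      Dee→Ivy: Ivy black — skip
    Dee black
    Cal gray
    Cal black
  Kai black
  Eli→Cal: Cal black — skip
Eli black
Ben gray
  Ben→Cal: Cal black — skip
  Ben→Hana: Hana black — skip
  Ben→Eli: Eli black — skip
  Ben→Jon: Jon black — skip
  Ben→Pia: Pia black — skip
Ben black
Ava gray
  Nia gray
    Nia→Ivy: Ivy black — skip
  Nia black
  Ava→Hana: Hana black — skip
Ava black
Fay gray
  Fay→Ben: Ben black — skip
  Fay→Nia: Nia black — skip
  Fay→Gus: Gus black — skip
  Fay→Ava: Ava black — skip
  Fay→Kai: Kai black — skip
  Fay→Max: Max black — skip
Fay black
Every edge goes to a white or black vertex — no back edge, so the graph is acyclic.

No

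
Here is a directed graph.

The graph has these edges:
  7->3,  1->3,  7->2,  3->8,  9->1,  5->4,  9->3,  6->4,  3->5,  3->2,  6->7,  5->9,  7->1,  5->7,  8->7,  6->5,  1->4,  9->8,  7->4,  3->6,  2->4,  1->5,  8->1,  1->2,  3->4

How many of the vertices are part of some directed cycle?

7

A vertex is on a directed cycle iff it belongs to a strongly connected component of size ≥ 2 (or has a self-loop).
The vertices on cycles are {1, 3, 5, 6, 7, 8, 9} — 7 in total.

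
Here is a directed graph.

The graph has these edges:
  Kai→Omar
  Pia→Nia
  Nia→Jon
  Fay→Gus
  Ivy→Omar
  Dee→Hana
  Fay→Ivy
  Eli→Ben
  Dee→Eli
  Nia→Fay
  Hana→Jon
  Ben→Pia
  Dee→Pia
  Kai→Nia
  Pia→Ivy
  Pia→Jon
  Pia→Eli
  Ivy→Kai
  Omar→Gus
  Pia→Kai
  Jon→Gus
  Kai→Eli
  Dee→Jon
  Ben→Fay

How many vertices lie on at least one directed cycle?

A vertex is on a directed cycle iff it belongs to a strongly connected component of size ≥ 2 (or has a self-loop).
The vertices on cycles are {Ben, Eli, Fay, Ivy, Kai, Nia, Pia} — 7 in total.

7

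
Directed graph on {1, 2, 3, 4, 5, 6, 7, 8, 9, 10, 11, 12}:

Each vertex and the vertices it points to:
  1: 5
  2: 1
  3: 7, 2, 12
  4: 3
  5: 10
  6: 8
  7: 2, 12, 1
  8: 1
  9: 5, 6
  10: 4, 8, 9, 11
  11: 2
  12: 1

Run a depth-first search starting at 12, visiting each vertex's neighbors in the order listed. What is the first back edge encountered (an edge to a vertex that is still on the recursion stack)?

DFS from 12 (visiting each vertex's neighbors in the order listed); mark gray on enter, black on exit:
12 gray
  1 gray
    5 gray
      10 gray
        4 gray
          3 gray
            7 gray
              2 gray
                2→1: 1 is gray → back edge
First back edge: 2 → 1.

2->1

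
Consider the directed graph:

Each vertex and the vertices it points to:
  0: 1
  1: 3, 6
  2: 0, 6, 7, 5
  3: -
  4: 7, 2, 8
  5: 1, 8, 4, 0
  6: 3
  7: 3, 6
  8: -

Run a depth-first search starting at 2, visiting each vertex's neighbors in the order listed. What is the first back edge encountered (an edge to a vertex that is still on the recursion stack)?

DFS from 2 (visiting each vertex's neighbors in the order listed); mark gray on enter, black on exit:
2 gray
  0 gray
    1 gray
      3 gray
      3 black
      6 gray
        6→3: 3 black — skip
      6 black
    1 black
  0 black
  2→6: 6 black — skip
  7 gray
    7→3: 3 black — skip
    7→6: 6 black — skip
  7 black
  5 gray
    5→1: 1 black — skip
    8 gray
    8 black
    4 gray
      4→7: 7 black — skip
      4→2: 2 is gray → back edge
First back edge: 4 → 2.

4->2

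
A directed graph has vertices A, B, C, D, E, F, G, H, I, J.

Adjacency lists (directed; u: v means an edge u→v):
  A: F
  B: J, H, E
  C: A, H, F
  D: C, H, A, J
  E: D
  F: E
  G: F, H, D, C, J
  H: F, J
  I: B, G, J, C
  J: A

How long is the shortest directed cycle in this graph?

For each vertex v, BFS finds the shortest path from v back to v.
The shortest such closed walk is E → D → H → F → E, length 4.

4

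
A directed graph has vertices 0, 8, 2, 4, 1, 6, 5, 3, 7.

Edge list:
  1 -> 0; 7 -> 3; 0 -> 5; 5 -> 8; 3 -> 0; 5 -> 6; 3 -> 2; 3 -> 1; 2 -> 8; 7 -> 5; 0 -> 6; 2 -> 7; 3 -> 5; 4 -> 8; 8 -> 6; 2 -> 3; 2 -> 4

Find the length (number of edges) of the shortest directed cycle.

2

For each vertex v, BFS finds the shortest path from v back to v.
The shortest such closed walk is 3 → 2 → 3, length 2.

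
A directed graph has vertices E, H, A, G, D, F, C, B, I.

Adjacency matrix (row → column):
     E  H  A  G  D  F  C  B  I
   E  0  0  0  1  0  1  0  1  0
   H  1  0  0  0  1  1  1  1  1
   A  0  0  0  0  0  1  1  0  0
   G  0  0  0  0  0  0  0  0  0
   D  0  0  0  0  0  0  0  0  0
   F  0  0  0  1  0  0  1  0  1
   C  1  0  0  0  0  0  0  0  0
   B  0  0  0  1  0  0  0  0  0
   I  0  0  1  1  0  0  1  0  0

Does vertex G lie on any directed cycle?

No

G lies on a cycle iff there is a path from G back to itself.
Exploring from G, it never reaches itself; equivalently, its strongly connected component is a singleton.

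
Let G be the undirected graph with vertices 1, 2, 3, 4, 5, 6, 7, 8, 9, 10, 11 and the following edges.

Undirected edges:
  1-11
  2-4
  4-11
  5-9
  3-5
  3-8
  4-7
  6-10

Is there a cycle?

No

DFS, tracking each vertex's parent; an edge to a visited non-parent vertex closes a cycle.
Start from 4:
visit 4 (parent –)
  visit 11 (parent 4)
    visit 1 (parent 11)
      1–11: parent, skip
    11–4: parent, skip
  visit 7 (parent 4)
    7–4: parent, skip
  visit 2 (parent 4)
    2–4: parent, skip
visit 3 (parent –)
  visit 5 (parent 3)
    visit 9 (parent 5)
      9–5: parent, skip
    5–3: parent, skip
  visit 8 (parent 3)
    8–3: parent, skip
visit 6 (parent –)
  visit 10 (parent 6)
    10–6: parent, skip
No non-parent visited neighbor found — the graph is a forest.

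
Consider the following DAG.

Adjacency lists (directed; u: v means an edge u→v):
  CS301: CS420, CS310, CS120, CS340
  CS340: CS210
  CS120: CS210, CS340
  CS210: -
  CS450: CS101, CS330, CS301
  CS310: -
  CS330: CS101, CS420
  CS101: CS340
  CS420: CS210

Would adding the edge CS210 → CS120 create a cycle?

Adding CS210→CS120 creates a cycle iff CS120 can already reach CS210.
Path from CS120: CS120 → CS210.
So CS120 → … → CS210 → CS120 is a cycle.

Yes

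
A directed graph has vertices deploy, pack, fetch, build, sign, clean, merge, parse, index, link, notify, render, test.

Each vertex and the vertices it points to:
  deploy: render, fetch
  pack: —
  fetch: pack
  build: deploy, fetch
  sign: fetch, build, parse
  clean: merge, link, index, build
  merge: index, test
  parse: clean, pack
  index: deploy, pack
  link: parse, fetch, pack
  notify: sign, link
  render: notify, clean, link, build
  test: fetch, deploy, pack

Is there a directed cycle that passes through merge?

merge is on a cycle iff merge can reach itself via ≥1 edge.
merge → index → deploy → render → clean → merge — yes.

Yes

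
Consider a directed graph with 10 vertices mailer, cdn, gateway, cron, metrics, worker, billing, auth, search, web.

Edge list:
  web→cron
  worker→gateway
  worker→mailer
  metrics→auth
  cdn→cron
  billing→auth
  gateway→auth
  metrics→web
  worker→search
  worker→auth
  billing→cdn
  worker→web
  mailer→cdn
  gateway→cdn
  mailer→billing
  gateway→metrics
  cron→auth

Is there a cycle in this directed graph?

DFS with white/gray/black marking, starting from metrics:
metrics gray
  web gray
    cron gray
      auth gray
      auth black
    cron black
  web black
  metrics→auth: auth black — skip
metrics black
mailer gray
  cdn gray
    cdn→cron: cron black — skip
  cdn black
  billing gray
    billing→auth: auth black — skip
    billing→cdn: cdn black — skip
  billing black
mailer black
gateway gray
  gateway→auth: auth black — skip
  gateway→cdn: cdn black — skip
  gateway→metrics: metrics black — skip
gateway black
worker gray
  worker→auth: auth black — skip
  search gray
  search black
  worker→gateway: gateway black — skip
  worker→mailer: mailer black — skip
  worker→web: web black — skip
worker black
Every edge goes to a white or black vertex — no back edge, so the graph is acyclic.

No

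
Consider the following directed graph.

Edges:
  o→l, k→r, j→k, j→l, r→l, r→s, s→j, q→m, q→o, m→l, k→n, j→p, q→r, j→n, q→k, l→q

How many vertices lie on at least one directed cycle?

8

A vertex is on a directed cycle iff it belongs to a strongly connected component of size ≥ 2 (or has a self-loop).
The vertices on cycles are {j, k, l, m, o, q, r, s} — 8 in total.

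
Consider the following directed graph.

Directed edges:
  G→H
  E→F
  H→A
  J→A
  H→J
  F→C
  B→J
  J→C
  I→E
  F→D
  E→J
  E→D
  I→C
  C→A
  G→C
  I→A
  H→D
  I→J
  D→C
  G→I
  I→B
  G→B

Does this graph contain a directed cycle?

No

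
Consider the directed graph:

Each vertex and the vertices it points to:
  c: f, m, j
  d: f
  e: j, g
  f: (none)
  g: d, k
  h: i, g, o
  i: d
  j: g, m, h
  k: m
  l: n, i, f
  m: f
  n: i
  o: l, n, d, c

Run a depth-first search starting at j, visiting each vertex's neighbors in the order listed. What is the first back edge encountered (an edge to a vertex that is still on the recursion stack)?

DFS from j (visiting each vertex's neighbors in the order listed); mark gray on enter, black on exit:
j gray
  g gray
    d gray
      f gray
      f black
    d black
    k gray
      m gray
        m→f: f black — skip
      m black
    k black
  g black
  j→m: m black — skip
  h gray
    i gray
      i→d: d black — skip
    i black
    h→g: g black — skip
    o gray
      l gray
        n gray
          n→i: i black — skip
        n black
        l→i: i black — skip
        l→f: f black — skip
      l black
      o→n: n black — skip
      o→d: d black — skip
      c gray
        c→f: f black — skip
        c→m: m black — skip
        c→j: j is gray → back edge
First back edge: c → j.

c→j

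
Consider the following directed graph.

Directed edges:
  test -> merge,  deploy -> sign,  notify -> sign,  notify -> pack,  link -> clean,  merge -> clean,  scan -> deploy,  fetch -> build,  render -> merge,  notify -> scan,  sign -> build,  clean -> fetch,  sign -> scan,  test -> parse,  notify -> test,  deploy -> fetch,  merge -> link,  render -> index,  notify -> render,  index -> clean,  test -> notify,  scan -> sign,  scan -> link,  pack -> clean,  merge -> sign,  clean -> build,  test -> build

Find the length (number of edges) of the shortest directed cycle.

2

For each vertex v, BFS finds the shortest path from v back to v.
The shortest such closed walk is notify → test → notify, length 2.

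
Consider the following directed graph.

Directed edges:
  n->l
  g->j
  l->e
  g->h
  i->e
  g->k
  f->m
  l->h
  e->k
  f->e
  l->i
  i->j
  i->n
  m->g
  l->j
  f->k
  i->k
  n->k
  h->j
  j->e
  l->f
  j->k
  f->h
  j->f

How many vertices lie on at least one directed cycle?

A vertex is on a directed cycle iff it belongs to a strongly connected component of size ≥ 2 (or has a self-loop).
The vertices on cycles are {f, g, h, i, j, l, m, n} — 8 in total.

8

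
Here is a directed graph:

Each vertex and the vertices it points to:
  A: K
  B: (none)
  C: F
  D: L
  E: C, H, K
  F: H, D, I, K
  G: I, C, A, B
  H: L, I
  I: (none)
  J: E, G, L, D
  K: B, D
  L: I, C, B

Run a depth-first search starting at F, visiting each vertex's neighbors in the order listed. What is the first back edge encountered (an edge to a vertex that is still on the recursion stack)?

DFS from F (visiting each vertex's neighbors in the order listed); mark gray on enter, black on exit:
F gray
  H gray
    L gray
      I gray
      I black
      C gray
        C→F: F is gray → back edge
First back edge: C → F.

C→F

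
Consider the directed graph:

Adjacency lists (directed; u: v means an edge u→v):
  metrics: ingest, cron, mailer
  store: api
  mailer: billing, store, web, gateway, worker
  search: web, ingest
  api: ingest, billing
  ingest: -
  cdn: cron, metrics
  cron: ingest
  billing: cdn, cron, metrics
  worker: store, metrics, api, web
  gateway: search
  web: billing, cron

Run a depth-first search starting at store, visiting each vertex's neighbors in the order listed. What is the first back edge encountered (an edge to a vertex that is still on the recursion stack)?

mailer→billing

DFS from store (visiting each vertex's neighbors in the order listed); mark gray on enter, black on exit:
store gray
  api gray
    ingest gray
    ingest black
    billing gray
      cdn gray
        cron gray
          cron→ingest: ingest black — skip
        cron black
        metrics gray
          metrics→ingest: ingest black — skip
          metrics→cron: cron black — skip
          mailer gray
            mailer→billing: billing is gray → back edge
First back edge: mailer → billing.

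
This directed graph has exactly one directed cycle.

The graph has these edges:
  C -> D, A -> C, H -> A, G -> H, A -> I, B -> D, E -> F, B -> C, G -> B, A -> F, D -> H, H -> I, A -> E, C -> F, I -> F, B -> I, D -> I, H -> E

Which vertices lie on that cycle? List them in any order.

A, C, D, H

DFS with gray/black marking from H:
H gray
  E gray
    F gray
    F black
  E black
  A gray
    I gray
      I→F: F black — skip
    I black
    A→F: F black — skip
    C gray
      D gray
        D→H: H is gray → back edge
Back edge closes the cycle H → A → C → D → H; its vertices are {A, C, D, H}.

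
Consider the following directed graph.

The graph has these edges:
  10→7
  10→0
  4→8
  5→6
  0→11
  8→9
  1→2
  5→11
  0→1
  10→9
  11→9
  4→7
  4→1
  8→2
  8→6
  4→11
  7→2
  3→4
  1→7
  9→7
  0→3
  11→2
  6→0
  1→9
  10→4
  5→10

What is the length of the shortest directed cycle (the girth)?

5

For each vertex v, BFS finds the shortest path from v back to v.
The shortest such closed walk is 0 → 3 → 4 → 8 → 6 → 0, length 5.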